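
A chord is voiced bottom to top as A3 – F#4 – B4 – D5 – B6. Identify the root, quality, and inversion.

The pitch classes A, F#, B, D arrange in thirds as B–D–F#–A: a B minor seventh chord.
With the seventh (A) in the bass, the chord is in third inversion (figured bass 4/2).

B minor seventh, third inversion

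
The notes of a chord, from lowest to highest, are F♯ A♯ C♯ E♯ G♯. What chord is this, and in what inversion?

F# major ninth, root position

Reducing to letter names: F#, A#, C#, E#, G#. These stack in thirds as F#–A#–C#–E#–G# — an F# major ninth chord.
F# is the root of F# major ninth; root in the bass means root position.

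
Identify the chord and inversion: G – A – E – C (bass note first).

The pitch classes G, A, E, C arrange in thirds as A–C–E–G: an A minor seventh chord.
With the seventh (G) in the bass, the chord is in third inversion (figured bass 4/2).

A minor seventh, third inversion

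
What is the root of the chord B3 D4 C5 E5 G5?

Reordering B, D, C, E, G into stacked thirds gives C–E–G–B–D; the bottom of that stack, C, is the root.

C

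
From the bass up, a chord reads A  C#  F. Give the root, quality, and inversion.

The distinct note names are A, C#, F. Stacked in thirds they read F–A–C#, which is an augmented triad on F.
The lowest note is A, the third of the chord, so this is first inversion (figured bass 6).

F augmented, first inversion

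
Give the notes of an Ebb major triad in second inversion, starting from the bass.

Bbb, Ebb, Gb

Spelling Ebb major: Ebb–Gb–Bbb. In second inversion the fifth is bass, giving Bbb, Ebb, Gb from the bottom.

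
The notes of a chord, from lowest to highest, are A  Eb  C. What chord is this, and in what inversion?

The distinct note names are A, Eb, C. Stacked in thirds they read A–C–Eb, which is a diminished triad on A.
A is the root of A diminished; root in the bass means root position (figured bass 5/3).

A diminished, root position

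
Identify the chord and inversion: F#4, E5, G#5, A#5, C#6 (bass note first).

The distinct note names are F#, E, G#, A#, C#. Stacked in thirds they read F#–A#–C#–E–G#, which is a dominant ninth chord on F#.
With the root (F#) in the bass, the chord is in root position.

F# dominant ninth, root position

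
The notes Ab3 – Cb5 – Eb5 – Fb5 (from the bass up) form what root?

Fb

Reordering Ab, Cb, Eb, Fb into stacked thirds gives Fb–Ab–Cb–Eb; the bottom of that stack, Fb, is the root.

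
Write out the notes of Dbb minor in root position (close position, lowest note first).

Dbb minor is Dbb–Fbb–Abb. Root position puts the root (Dbb) in the bass, with the remaining tones above: Dbb, Fbb, Abb.

Dbb, Fbb, Abb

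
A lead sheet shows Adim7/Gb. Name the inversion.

Adim7/Gb means A diminished seventh with Gb in the bass. Gb is the seventh of A diminished seventh (A–C–Eb–Gb), so this is third inversion.

third inversion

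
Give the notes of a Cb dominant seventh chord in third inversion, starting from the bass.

Bbb, Cb, Eb, Gb

The chord tones are Cb–Eb–Gb–Bbb. With the seventh (Bbb) lowest for third inversion: Bbb, Cb, Eb, Gb.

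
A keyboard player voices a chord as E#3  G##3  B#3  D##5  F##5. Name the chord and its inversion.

E# major ninth, root position

The distinct note names are E#, G##, B#, D##, F##. Stacked in thirds they read E#–G##–B#–D##–F##, which is a major ninth chord on E#.
E# is the root of E# major ninth; root in the bass means root position.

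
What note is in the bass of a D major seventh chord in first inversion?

D major seventh is D–F#–A–C#. First inversion places the third in the bass: F#.

F#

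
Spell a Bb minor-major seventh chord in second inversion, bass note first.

F, A, Bb, Db

Spelling Bb minor-major seventh: Bb–Db–F–A. In second inversion the fifth is bass, giving F, A, Bb, Db from the bottom.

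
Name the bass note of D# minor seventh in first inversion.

D# minor seventh is D#–F#–A#–C#. First inversion places the third in the bass: F#.

F#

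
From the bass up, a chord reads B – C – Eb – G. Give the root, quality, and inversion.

The distinct note names are B, C, Eb, G. Stacked in thirds they read C–Eb–G–B, which is a minor-major seventh chord on C.
B is the seventh of C minor-major seventh; seventh in the bass means third inversion (figured bass 4/2).

C minor-major seventh, third inversion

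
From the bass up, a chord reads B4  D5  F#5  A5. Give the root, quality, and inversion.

The distinct note names are B, D, F#, A. Stacked in thirds they read B–D–F#–A, which is a minor seventh chord on B.
The lowest note is B, the root of the chord, so this is root position (figured bass 7).

B minor seventh, root position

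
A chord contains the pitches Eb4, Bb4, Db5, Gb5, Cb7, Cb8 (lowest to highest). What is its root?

Eb, Bb, Db, Gb, Cb are the tones of a Cb major ninth chord (Cb–Eb–Gb–Bb–Db), making Cb the root.

Cb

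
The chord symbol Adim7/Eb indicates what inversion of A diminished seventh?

second inversion

Adim7/Eb means A diminished seventh with Eb in the bass. Eb is the fifth of A diminished seventh (A–C–Eb–Gb), so this is second inversion.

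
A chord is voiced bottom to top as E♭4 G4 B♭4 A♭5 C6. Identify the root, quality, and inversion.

The distinct note names are Eb, G, Bb, Ab, C. Stacked in thirds they read Ab–C–Eb–G–Bb, which is a major ninth chord on Ab.
Eb is the fifth of Ab major ninth; fifth in the bass means second inversion.

Ab major ninth, second inversion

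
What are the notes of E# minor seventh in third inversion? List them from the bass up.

D#, E#, G#, B#

Spelling E# minor seventh: E#–G#–B#–D#. In third inversion the seventh is bass, giving D#, E#, G#, B# from the bottom.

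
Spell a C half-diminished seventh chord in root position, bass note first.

C, Eb, Gb, Bb

Spelling C half-diminished seventh: C–Eb–Gb–Bb. In root position the root is bass, giving C, Eb, Gb, Bb from the bottom.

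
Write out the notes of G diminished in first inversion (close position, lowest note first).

G diminished is G–Bb–Db. First inversion puts the third (Bb) in the bass, with the remaining tones above: Bb, Db, G.

Bb, Db, G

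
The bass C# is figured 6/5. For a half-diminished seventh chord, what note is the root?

The figures 6/5 mean the third of the chord is in the bass. If C# is the third of a half-diminished seventh chord, the root is A# (chord tones A#–C#–E–G#).

A#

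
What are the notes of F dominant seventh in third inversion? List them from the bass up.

Eb, F, A, C

The chord tones are F–A–C–Eb. With the seventh (Eb) lowest for third inversion: Eb, F, A, C.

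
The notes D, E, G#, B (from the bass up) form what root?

Reordering D, E, G#, B into stacked thirds gives E–G#–B–D; the bottom of that stack, E, is the root.

E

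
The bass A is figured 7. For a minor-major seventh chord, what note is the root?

A

The figures 7 mean the root of the chord is in the bass. If A is the root of a minor-major seventh chord, the root is A (chord tones A–C–E–G#).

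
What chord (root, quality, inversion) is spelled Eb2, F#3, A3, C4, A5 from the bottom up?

The pitch classes Eb, F#, A, C arrange in thirds as F#–A–C–Eb: an F# diminished seventh chord.
Eb is the seventh of F# diminished seventh; seventh in the bass means third inversion (figured bass 4/2).

F# diminished seventh, third inversion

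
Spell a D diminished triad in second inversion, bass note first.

Ab, D, F

Spelling D diminished: D–F–Ab. In second inversion the fifth is bass, giving Ab, D, F from the bottom.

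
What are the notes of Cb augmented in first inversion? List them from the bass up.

Eb, G, Cb

Spelling Cb augmented: Cb–Eb–G. In first inversion the third is bass, giving Eb, G, Cb from the bottom.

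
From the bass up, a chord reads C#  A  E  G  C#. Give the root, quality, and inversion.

The distinct note names are C#, A, E, G. Stacked in thirds they read A–C#–E–G, which is a dominant seventh chord on A.
C# is the third of A dominant seventh; third in the bass means first inversion (figured bass 6/5).

A dominant seventh, first inversion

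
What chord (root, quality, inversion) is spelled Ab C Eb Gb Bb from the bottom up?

The distinct note names are Ab, C, Eb, Gb, Bb. Stacked in thirds they read Ab–C–Eb–Gb–Bb, which is a dominant ninth chord on Ab.
Ab is the root of Ab dominant ninth; root in the bass means root position.

Ab dominant ninth, root position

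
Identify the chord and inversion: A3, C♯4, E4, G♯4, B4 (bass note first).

The distinct note names are A, C#, E, G#, B. Stacked in thirds they read A–C#–E–G#–B, which is a major ninth chord on A.
A is the root of A major ninth; root in the bass means root position.

A major ninth, root position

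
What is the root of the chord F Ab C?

F, Ab, C are the tones of an F minor triad (F–Ab–C), making F the root.

F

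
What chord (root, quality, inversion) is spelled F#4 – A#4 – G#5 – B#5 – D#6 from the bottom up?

G# dominant ninth, third inversion

Reducing to letter names: F#, A#, G#, B#, D#. These stack in thirds as G#–B#–D#–F#–A# — a G# dominant ninth chord.
F# is the seventh of G# dominant ninth; seventh in the bass means third inversion.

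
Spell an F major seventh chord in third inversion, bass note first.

E, F, A, C

Spelling F major seventh: F–A–C–E. In third inversion the seventh is bass, giving E, F, A, C from the bottom.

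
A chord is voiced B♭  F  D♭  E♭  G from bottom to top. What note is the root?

Eb

The distinct letter names are Bb, F, Db, Eb, G. Arranged as a stack of thirds they read Eb–G–Bb–Db–F, so Eb is the root (an Eb dominant ninth chord).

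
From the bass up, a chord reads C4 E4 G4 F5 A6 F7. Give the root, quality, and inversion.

F major ninth, second inversion

The distinct note names are C, E, G, F, A. Stacked in thirds they read F–A–C–E–G, which is a major ninth chord on F.
C is the fifth of F major ninth; fifth in the bass means second inversion.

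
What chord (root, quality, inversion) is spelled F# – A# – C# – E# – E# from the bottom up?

F# major seventh, root position

Reducing to letter names: F#, A#, C#, E#. These stack in thirds as F#–A#–C#–E# — an F# major seventh chord.
With the root (F#) in the bass, the chord is in root position (figured bass 7).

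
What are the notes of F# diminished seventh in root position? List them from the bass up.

F# diminished seventh is F#–A–C–Eb. Root position puts the root (F#) in the bass, with the remaining tones above: F#, A, C, Eb.

F#, A, C, Eb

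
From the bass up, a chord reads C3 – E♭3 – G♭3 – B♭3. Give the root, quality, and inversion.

The pitch classes C, Eb, Gb, Bb arrange in thirds as C–Eb–Gb–Bb: a C half-diminished seventh chord.
C is the root of C half-diminished seventh; root in the bass means root position (figured bass 7).

C half-diminished seventh, root position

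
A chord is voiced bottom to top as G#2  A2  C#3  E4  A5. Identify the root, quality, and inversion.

Reducing to letter names: G#, A, C#, E. These stack in thirds as A–C#–E–G# — an A major seventh chord.
The lowest note is G#, the seventh of the chord, so this is third inversion (figured bass 4/2).

A major seventh, third inversion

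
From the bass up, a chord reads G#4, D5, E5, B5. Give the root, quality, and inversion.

E dominant seventh, first inversion

Reducing to letter names: G#, D, E, B. These stack in thirds as E–G#–B–D — an E dominant seventh chord.
The lowest note is G#, the third of the chord, so this is first inversion (figured bass 6/5).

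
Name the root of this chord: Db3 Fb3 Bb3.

Bb

The distinct letter names are Db, Fb, Bb. Arranged as a stack of thirds they read Bb–Db–Fb, so Bb is the root (a Bb diminished triad).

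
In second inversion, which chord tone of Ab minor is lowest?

Eb

Ab minor is Ab–Cb–Eb. Second inversion places the fifth in the bass: Eb.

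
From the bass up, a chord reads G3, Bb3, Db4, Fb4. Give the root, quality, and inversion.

The pitch classes G, Bb, Db, Fb arrange in thirds as G–Bb–Db–Fb: a G diminished seventh chord.
The lowest note is G, the root of the chord, so this is root position (figured bass 7).

G diminished seventh, root position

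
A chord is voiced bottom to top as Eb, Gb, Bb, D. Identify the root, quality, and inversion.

Eb minor-major seventh, root position

The pitch classes Eb, Gb, Bb, D arrange in thirds as Eb–Gb–Bb–D: an Eb minor-major seventh chord.
Eb is the root of Eb minor-major seventh; root in the bass means root position (figured bass 7).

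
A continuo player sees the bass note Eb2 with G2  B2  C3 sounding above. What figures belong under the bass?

The notes Eb, G, B, C stack in thirds as C–Eb–G–B — a C minor-major seventh chord. The bass Eb is the third, so this is first inversion: figured 6/5.

6/5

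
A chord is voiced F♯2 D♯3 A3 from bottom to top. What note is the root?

D#

Reordering F#, D#, A into stacked thirds gives D#–F#–A; the bottom of that stack, D#, is the root.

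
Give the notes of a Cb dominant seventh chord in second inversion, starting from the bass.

Cb dominant seventh is Cb–Eb–Gb–Bbb. Second inversion puts the fifth (Gb) in the bass, with the remaining tones above: Gb, Bbb, Cb, Eb.

Gb, Bbb, Cb, Eb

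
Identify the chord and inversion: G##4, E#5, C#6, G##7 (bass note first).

C# augmented, second inversion

The pitch classes G##, E#, C# arrange in thirds as C#–E#–G##: a C# augmented triad.
With the fifth (G##) in the bass, the chord is in second inversion (figured bass 6/4).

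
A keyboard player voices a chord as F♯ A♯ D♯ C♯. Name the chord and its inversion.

The pitch classes F#, A#, D#, C# arrange in thirds as D#–F#–A#–C#: a D# minor seventh chord.
With the third (F#) in the bass, the chord is in first inversion (figured bass 6/5).

D# minor seventh, first inversion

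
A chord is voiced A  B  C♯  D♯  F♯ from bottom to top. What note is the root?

B

A, B, C#, D#, F# are the tones of a B dominant ninth chord (B–D#–F#–A–C#), making B the root.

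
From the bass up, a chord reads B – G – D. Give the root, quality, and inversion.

Reducing to letter names: B, G, D. These stack in thirds as G–B–D — a G major triad.
B is the third of G major; third in the bass means first inversion (figured bass 6).

G major, first inversion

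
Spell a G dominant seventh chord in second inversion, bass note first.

D, F, G, B

G dominant seventh is G–B–D–F. Second inversion puts the fifth (D) in the bass, with the remaining tones above: D, F, G, B.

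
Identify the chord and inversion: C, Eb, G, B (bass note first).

The pitch classes C, Eb, G, B arrange in thirds as C–Eb–G–B: a C minor-major seventh chord.
C is the root of C minor-major seventh; root in the bass means root position (figured bass 7).

C minor-major seventh, root position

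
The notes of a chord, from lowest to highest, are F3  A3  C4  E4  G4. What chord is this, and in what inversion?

F major ninth, root position

Reducing to letter names: F, A, C, E, G. These stack in thirds as F–A–C–E–G — an F major ninth chord.
With the root (F) in the bass, the chord is in root position.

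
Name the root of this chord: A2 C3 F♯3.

F#

The distinct letter names are A, C, F#. Arranged as a stack of thirds they read F#–A–C, so F# is the root (an F# diminished triad).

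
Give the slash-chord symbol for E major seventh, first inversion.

First inversion of E major seventh has the third (G#) in the bass. As a slash chord: Emaj7/G#.

Emaj7/G#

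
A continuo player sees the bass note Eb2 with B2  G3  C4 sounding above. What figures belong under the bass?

The notes Eb, B, G, C stack in thirds as C–Eb–G–B — a C minor-major seventh chord. The bass Eb is the third, so this is first inversion: figured 6/5.

6/5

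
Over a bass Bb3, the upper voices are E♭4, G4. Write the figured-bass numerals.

6/4

The notes Bb, Eb, G stack in thirds as Eb–G–Bb — an Eb major triad. The bass Bb is the fifth, so this is second inversion: figured 6/4.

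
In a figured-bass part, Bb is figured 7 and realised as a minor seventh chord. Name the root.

The figures 7 mean the root of the chord is in the bass. If Bb is the root of a minor seventh chord, the root is Bb (chord tones Bb–Db–F–Ab).

Bb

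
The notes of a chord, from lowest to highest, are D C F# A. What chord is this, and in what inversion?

The pitch classes D, C, F#, A arrange in thirds as D–F#–A–C: a D dominant seventh chord.
With the root (D) in the bass, the chord is in root position (figured bass 7).

D dominant seventh, root position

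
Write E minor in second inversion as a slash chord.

Second inversion of E minor has the fifth (B) in the bass. As a slash chord: Em/B.

Em/B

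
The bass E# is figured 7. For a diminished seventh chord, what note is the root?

E#

The figures 7 mean the root of the chord is in the bass. If E# is the root of a diminished seventh chord, the root is E# (chord tones E#–G#–B–D).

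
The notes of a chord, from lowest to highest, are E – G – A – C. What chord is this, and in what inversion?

A minor seventh, second inversion

The pitch classes E, G, A, C arrange in thirds as A–C–E–G: an A minor seventh chord.
E is the fifth of A minor seventh; fifth in the bass means second inversion (figured bass 4/3).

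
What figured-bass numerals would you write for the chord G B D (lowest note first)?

The notes G, B, D stack in thirds as G–B–D — a G major triad. The bass G is the root, so this is root position: figured 5/3.

5/3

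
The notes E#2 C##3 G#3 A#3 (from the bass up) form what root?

A#

E#, C##, G#, A# are the tones of an A# dominant seventh chord (A#–C##–E#–G#), making A# the root.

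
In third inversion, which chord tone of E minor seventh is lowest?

E minor seventh is E–G–B–D. Third inversion places the seventh in the bass: D.

D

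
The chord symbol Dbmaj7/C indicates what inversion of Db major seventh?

Dbmaj7/C means Db major seventh with C in the bass. C is the seventh of Db major seventh (Db–F–Ab–C), so this is third inversion.

third inversion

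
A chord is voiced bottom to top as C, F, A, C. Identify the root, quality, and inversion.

F major, second inversion

The pitch classes C, F, A arrange in thirds as F–A–C: an F major triad.
C is the fifth of F major; fifth in the bass means second inversion (figured bass 6/4).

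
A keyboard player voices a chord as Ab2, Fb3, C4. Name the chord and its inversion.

Reducing to letter names: Ab, Fb, C. These stack in thirds as Fb–Ab–C — an Fb augmented triad.
With the third (Ab) in the bass, the chord is in first inversion (figured bass 6).

Fb augmented, first inversion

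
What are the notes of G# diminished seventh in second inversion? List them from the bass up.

G# diminished seventh is G#–B–D–F. Second inversion puts the fifth (D) in the bass, with the remaining tones above: D, F, G#, B.

D, F, G#, B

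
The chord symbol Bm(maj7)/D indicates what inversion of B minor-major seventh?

first inversion

Bm(maj7)/D means B minor-major seventh with D in the bass. D is the third of B minor-major seventh (B–D–F#–A#), so this is first inversion.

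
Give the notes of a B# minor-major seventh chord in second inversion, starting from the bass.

F##, A##, B#, D#

Spelling B# minor-major seventh: B#–D#–F##–A##. In second inversion the fifth is bass, giving F##, A##, B#, D# from the bottom.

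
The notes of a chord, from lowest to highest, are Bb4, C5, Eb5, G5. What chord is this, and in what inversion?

The pitch classes Bb, C, Eb, G arrange in thirds as C–Eb–G–Bb: a C minor seventh chord.
The lowest note is Bb, the seventh of the chord, so this is third inversion (figured bass 4/2).

C minor seventh, third inversion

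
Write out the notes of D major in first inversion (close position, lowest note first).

Spelling D major: D–F#–A. In first inversion the third is bass, giving F#, A, D from the bottom.

F#, A, D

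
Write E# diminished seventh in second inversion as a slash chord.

Second inversion of E# diminished seventh has the fifth (B) in the bass. As a slash chord: E#dim7/B.

E#dim7/B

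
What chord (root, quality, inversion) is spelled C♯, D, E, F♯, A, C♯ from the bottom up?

Reducing to letter names: C#, D, E, F#, A. These stack in thirds as D–F#–A–C#–E — a D major ninth chord.
With the seventh (C#) in the bass, the chord is in third inversion.

D major ninth, third inversion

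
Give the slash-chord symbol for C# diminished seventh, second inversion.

C#dim7/G

Second inversion of C# diminished seventh has the fifth (G) in the bass. As a slash chord: C#dim7/G.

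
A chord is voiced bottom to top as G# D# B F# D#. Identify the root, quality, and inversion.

G# minor seventh, root position

The distinct note names are G#, D#, B, F#. Stacked in thirds they read G#–B–D#–F#, which is a minor seventh chord on G#.
With the root (G#) in the bass, the chord is in root position (figured bass 7).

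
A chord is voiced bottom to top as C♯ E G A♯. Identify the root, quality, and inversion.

A# diminished seventh, first inversion

The distinct note names are C#, E, G, A#. Stacked in thirds they read A#–C#–E–G, which is a diminished seventh chord on A#.
The lowest note is C#, the third of the chord, so this is first inversion (figured bass 6/5).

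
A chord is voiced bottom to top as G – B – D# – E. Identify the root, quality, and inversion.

E minor-major seventh, first inversion

Reducing to letter names: G, B, D#, E. These stack in thirds as E–G–B–D# — an E minor-major seventh chord.
The lowest note is G, the third of the chord, so this is first inversion (figured bass 6/5).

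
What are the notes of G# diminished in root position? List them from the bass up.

The chord tones are G#–B–D. With the root (G#) lowest for root position: G#, B, D.

G#, B, D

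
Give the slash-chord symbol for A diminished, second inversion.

Adim/Eb

Second inversion of A diminished has the fifth (Eb) in the bass. As a slash chord: Adim/Eb.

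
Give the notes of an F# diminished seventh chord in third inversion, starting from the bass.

Eb, F#, A, C

F# diminished seventh is F#–A–C–Eb. Third inversion puts the seventh (Eb) in the bass, with the remaining tones above: Eb, F#, A, C.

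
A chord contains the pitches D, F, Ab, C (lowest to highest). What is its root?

D

D, F, Ab, C are the tones of a D half-diminished seventh chord (D–F–Ab–C), making D the root.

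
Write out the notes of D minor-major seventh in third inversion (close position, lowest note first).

C#, D, F, A

The chord tones are D–F–A–C#. With the seventh (C#) lowest for third inversion: C#, D, F, A.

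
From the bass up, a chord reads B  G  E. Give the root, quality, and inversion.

E minor, second inversion

The distinct note names are B, G, E. Stacked in thirds they read E–G–B, which is a minor triad on E.
With the fifth (B) in the bass, the chord is in second inversion (figured bass 6/4).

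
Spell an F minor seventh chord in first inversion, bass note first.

Spelling F minor seventh: F–Ab–C–Eb. In first inversion the third is bass, giving Ab, C, Eb, F from the bottom.

Ab, C, Eb, F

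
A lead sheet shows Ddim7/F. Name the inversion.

Ddim7/F means D diminished seventh with F in the bass. F is the third of D diminished seventh (D–F–Ab–Cb), so this is first inversion.

first inversion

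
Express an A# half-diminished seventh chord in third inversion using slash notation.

Third inversion of A# half-diminished seventh has the seventh (G#) in the bass. As a slash chord: A#ø7/G#.

A#ø7/G#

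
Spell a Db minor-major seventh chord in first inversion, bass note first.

Spelling Db minor-major seventh: Db–Fb–Ab–C. In first inversion the third is bass, giving Fb, Ab, C, Db from the bottom.

Fb, Ab, C, Db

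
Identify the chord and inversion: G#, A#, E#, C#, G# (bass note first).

A# minor seventh, third inversion

The pitch classes G#, A#, E#, C# arrange in thirds as A#–C#–E#–G#: an A# minor seventh chord.
G# is the seventh of A# minor seventh; seventh in the bass means third inversion (figured bass 4/2).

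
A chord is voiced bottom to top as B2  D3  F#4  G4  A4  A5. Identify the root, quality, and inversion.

The distinct note names are B, D, F#, G, A. Stacked in thirds they read G–B–D–F#–A, which is a major ninth chord on G.
B is the third of G major ninth; third in the bass means first inversion.

G major ninth, first inversion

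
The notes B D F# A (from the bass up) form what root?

B

Reordering B, D, F#, A into stacked thirds gives B–D–F#–A; the bottom of that stack, B, is the root.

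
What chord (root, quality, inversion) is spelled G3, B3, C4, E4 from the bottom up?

The distinct note names are G, B, C, E. Stacked in thirds they read C–E–G–B, which is a major seventh chord on C.
G is the fifth of C major seventh; fifth in the bass means second inversion (figured bass 4/3).

C major seventh, second inversion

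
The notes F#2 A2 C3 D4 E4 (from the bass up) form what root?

The distinct letter names are F#, A, C, D, E. Arranged as a stack of thirds they read D–F#–A–C–E, so D is the root (a D dominant ninth chord).

D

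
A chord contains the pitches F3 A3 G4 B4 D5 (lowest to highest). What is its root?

F, A, G, B, D are the tones of a G dominant ninth chord (G–B–D–F–A), making G the root.

G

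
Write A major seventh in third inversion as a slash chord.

Third inversion of A major seventh has the seventh (G#) in the bass. As a slash chord: Amaj7/G#.

Amaj7/G#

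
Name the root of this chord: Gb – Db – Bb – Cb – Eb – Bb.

Cb

Reordering Gb, Db, Bb, Cb, Eb into stacked thirds gives Cb–Eb–Gb–Bb–Db; the bottom of that stack, Cb, is the root.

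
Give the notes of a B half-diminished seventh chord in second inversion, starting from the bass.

Spelling B half-diminished seventh: B–D–F–A. In second inversion the fifth is bass, giving F, A, B, D from the bottom.

F, A, B, D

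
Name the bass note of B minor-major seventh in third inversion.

A#

The seventh of B minor-major seventh (B–D–F#–A#) is A#; that is the bass in third inversion.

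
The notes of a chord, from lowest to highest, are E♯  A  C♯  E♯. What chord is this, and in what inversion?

A augmented, second inversion

The pitch classes E#, A, C# arrange in thirds as A–C#–E#: an A augmented triad.
E# is the fifth of A augmented; fifth in the bass means second inversion (figured bass 6/4).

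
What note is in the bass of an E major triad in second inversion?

B

E major is E–G#–B. Second inversion places the fifth in the bass: B.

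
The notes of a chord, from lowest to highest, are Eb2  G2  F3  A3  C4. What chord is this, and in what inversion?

F dominant ninth, third inversion

The distinct note names are Eb, G, F, A, C. Stacked in thirds they read F–A–C–Eb–G, which is a dominant ninth chord on F.
The lowest note is Eb, the seventh of the chord, so this is third inversion.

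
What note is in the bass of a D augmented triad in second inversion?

A#

The fifth of D augmented (D–F#–A#) is A#; that is the bass in second inversion.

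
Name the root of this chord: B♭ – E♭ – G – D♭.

Eb

Bb, Eb, G, Db are the tones of an Eb dominant seventh chord (Eb–G–Bb–Db), making Eb the root.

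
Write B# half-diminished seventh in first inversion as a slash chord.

First inversion of B# half-diminished seventh has the third (D#) in the bass. As a slash chord: B#ø7/D#.

B#ø7/D#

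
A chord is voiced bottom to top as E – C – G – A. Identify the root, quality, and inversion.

Reducing to letter names: E, C, G, A. These stack in thirds as A–C–E–G — an A minor seventh chord.
The lowest note is E, the fifth of the chord, so this is second inversion (figured bass 4/3).

A minor seventh, second inversion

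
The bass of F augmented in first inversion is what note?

A

F augmented is F–A–C#. First inversion places the third in the bass: A.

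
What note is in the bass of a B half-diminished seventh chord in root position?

B

B half-diminished seventh is B–D–F–A. Root position places the root in the bass: B.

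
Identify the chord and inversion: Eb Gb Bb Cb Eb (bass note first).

Cb major seventh, first inversion

The distinct note names are Eb, Gb, Bb, Cb. Stacked in thirds they read Cb–Eb–Gb–Bb, which is a major seventh chord on Cb.
The lowest note is Eb, the third of the chord, so this is first inversion (figured bass 6/5).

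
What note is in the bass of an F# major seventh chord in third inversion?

F# major seventh is F#–A#–C#–E#. Third inversion places the seventh in the bass: E#.

E#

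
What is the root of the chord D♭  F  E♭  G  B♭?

Db, F, Eb, G, Bb are the tones of an Eb dominant ninth chord (Eb–G–Bb–Db–F), making Eb the root.

Eb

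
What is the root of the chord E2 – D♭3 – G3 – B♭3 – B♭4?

E

Reordering E, Db, G, Bb into stacked thirds gives E–G–Bb–Db; the bottom of that stack, E, is the root.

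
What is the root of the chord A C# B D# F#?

Reordering A, C#, B, D#, F# into stacked thirds gives B–D#–F#–A–C#; the bottom of that stack, B, is the root.

B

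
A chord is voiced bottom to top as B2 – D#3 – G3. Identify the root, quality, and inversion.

G augmented, first inversion

The distinct note names are B, D#, G. Stacked in thirds they read G–B–D#, which is an augmented triad on G.
With the third (B) in the bass, the chord is in first inversion (figured bass 6).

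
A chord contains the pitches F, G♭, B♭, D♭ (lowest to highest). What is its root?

Gb

F, Gb, Bb, Db are the tones of a Gb major seventh chord (Gb–Bb–Db–F), making Gb the root.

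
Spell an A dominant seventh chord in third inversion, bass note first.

Spelling A dominant seventh: A–C#–E–G. In third inversion the seventh is bass, giving G, A, C#, E from the bottom.

G, A, C#, E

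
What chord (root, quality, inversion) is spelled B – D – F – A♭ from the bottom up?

Reducing to letter names: B, D, F, Ab. These stack in thirds as B–D–F–Ab — a B diminished seventh chord.
B is the root of B diminished seventh; root in the bass means root position (figured bass 7).

B diminished seventh, root position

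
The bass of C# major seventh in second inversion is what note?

C# major seventh is C#–E#–G#–B#. Second inversion places the fifth in the bass: G#.

G#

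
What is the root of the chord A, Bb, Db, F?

The distinct letter names are A, Bb, Db, F. Arranged as a stack of thirds they read Bb–Db–F–A, so Bb is the root (a Bb minor-major seventh chord).

Bb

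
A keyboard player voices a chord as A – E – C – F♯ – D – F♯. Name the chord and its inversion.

The pitch classes A, E, C, F#, D arrange in thirds as D–F#–A–C–E: a D dominant ninth chord.
With the fifth (A) in the bass, the chord is in second inversion.

D dominant ninth, second inversion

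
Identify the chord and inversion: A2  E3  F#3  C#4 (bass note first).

F# minor seventh, first inversion

The pitch classes A, E, F#, C# arrange in thirds as F#–A–C#–E: an F# minor seventh chord.
The lowest note is A, the third of the chord, so this is first inversion (figured bass 6/5).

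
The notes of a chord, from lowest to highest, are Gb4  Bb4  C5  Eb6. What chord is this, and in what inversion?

C half-diminished seventh, second inversion

The pitch classes Gb, Bb, C, Eb arrange in thirds as C–Eb–Gb–Bb: a C half-diminished seventh chord.
Gb is the fifth of C half-diminished seventh; fifth in the bass means second inversion (figured bass 4/3).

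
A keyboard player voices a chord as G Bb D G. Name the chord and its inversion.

Reducing to letter names: G, Bb, D. These stack in thirds as G–Bb–D — a G minor triad.
With the root (G) in the bass, the chord is in root position (figured bass 5/3).

G minor, root position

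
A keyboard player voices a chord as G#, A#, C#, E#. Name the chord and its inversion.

A# minor seventh, third inversion

Reducing to letter names: G#, A#, C#, E#. These stack in thirds as A#–C#–E#–G# — an A# minor seventh chord.
G# is the seventh of A# minor seventh; seventh in the bass means third inversion (figured bass 4/2).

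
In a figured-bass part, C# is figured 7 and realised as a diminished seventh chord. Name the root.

C#

The figures 7 mean the root of the chord is in the bass. If C# is the root of a diminished seventh chord, the root is C# (chord tones C#–E–G–Bb).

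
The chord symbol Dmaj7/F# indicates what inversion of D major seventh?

Dmaj7/F# means D major seventh with F# in the bass. F# is the third of D major seventh (D–F#–A–C#), so this is first inversion.

first inversion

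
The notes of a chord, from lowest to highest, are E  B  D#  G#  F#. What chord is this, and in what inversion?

Reducing to letter names: E, B, D#, G#, F#. These stack in thirds as E–G#–B–D#–F# — an E major ninth chord.
The lowest note is E, the root of the chord, so this is root position.

E major ninth, root position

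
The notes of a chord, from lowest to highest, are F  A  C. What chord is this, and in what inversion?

The distinct note names are F, A, C. Stacked in thirds they read F–A–C, which is a major triad on F.
The lowest note is F, the root of the chord, so this is root position (figured bass 5/3).

F major, root position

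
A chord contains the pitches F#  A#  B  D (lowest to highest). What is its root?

B

Reordering F#, A#, B, D into stacked thirds gives B–D–F#–A#; the bottom of that stack, B, is the root.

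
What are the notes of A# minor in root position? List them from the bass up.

A#, C#, E#

A# minor is A#–C#–E#. Root position puts the root (A#) in the bass, with the remaining tones above: A#, C#, E#.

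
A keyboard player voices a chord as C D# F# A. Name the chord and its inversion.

The pitch classes C, D#, F#, A arrange in thirds as D#–F#–A–C: a D# diminished seventh chord.
With the seventh (C) in the bass, the chord is in third inversion (figured bass 4/2).

D# diminished seventh, third inversion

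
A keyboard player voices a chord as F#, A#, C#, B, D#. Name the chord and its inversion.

B major ninth, second inversion

Reducing to letter names: F#, A#, C#, B, D#. These stack in thirds as B–D#–F#–A#–C# — a B major ninth chord.
With the fifth (F#) in the bass, the chord is in second inversion.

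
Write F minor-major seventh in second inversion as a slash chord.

Fm(maj7)/C

Second inversion of F minor-major seventh has the fifth (C) in the bass. As a slash chord: Fm(maj7)/C.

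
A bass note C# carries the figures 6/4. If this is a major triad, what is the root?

F#

The figures 6/4 mean the fifth of the chord is in the bass. If C# is the fifth of a major triad, the root is F# (chord tones F#–A#–C#).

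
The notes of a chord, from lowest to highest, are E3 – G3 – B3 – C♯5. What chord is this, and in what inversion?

Reducing to letter names: E, G, B, C#. These stack in thirds as C#–E–G–B — a C# half-diminished seventh chord.
With the third (E) in the bass, the chord is in first inversion (figured bass 6/5).

C# half-diminished seventh, first inversion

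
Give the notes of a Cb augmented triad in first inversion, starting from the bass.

Eb, G, Cb

Spelling Cb augmented: Cb–Eb–G. In first inversion the third is bass, giving Eb, G, Cb from the bottom.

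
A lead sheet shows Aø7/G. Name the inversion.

third inversion

Aø7/G means A half-diminished seventh with G in the bass. G is the seventh of A half-diminished seventh (A–C–Eb–G), so this is third inversion.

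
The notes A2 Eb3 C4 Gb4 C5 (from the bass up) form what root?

A

A, Eb, C, Gb are the tones of an A diminished seventh chord (A–C–Eb–Gb), making A the root.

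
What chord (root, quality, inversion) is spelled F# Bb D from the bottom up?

Bb augmented, second inversion

The distinct note names are F#, Bb, D. Stacked in thirds they read Bb–D–F#, which is an augmented triad on Bb.
The lowest note is F#, the fifth of the chord, so this is second inversion (figured bass 6/4).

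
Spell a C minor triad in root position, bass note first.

C minor is C–Eb–G. Root position puts the root (C) in the bass, with the remaining tones above: C, Eb, G.

C, Eb, G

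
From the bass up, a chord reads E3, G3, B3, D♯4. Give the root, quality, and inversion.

The pitch classes E, G, B, D# arrange in thirds as E–G–B–D#: an E minor-major seventh chord.
With the root (E) in the bass, the chord is in root position (figured bass 7).

E minor-major seventh, root position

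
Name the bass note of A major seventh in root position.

A

In root position the root is lowest. For A major seventh (A–C#–E–G#) that is A.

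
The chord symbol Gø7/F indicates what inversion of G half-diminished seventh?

third inversion

Gø7/F means G half-diminished seventh with F in the bass. F is the seventh of G half-diminished seventh (G–Bb–Db–F), so this is third inversion.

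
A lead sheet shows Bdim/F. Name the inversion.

Bdim/F means B diminished with F in the bass. F is the fifth of B diminished (B–D–F), so this is second inversion.

second inversion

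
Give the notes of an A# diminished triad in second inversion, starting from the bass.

The chord tones are A#–C#–E. With the fifth (E) lowest for second inversion: E, A#, C#.

E, A#, C#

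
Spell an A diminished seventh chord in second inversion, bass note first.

A diminished seventh is A–C–Eb–Gb. Second inversion puts the fifth (Eb) in the bass, with the remaining tones above: Eb, Gb, A, C.

Eb, Gb, A, C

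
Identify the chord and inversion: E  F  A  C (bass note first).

F major seventh, third inversion

The pitch classes E, F, A, C arrange in thirds as F–A–C–E: an F major seventh chord.
E is the seventh of F major seventh; seventh in the bass means third inversion (figured bass 4/2).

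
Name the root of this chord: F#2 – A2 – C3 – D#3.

D#

F#, A, C, D# are the tones of a D# diminished seventh chord (D#–F#–A–C), making D# the root.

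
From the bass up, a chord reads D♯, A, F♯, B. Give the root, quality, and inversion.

B dominant seventh, first inversion

The pitch classes D#, A, F#, B arrange in thirds as B–D#–F#–A: a B dominant seventh chord.
The lowest note is D#, the third of the chord, so this is first inversion (figured bass 6/5).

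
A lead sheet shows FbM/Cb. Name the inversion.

FbM/Cb means Fb major with Cb in the bass. Cb is the fifth of Fb major (Fb–Ab–Cb), so this is second inversion.

second inversion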